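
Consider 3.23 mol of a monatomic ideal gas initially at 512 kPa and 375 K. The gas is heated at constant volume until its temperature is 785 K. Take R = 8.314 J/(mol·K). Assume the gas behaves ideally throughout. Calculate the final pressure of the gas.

1070 kPa

V₁ = nRT₁/P₁ = 3.23×8.314×375/512 = 19.7 L.
Isochoric: V stays 19.7 L; P/T = const ⇒ T₂ = 785 K, P₂ = 1070 kPa.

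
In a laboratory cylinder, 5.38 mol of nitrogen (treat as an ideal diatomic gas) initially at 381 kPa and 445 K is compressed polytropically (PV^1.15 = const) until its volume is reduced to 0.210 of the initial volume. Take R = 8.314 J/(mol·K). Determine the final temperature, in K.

V₁ = nRT₁/P₁ = 5.38×8.314×445/381 = 52.2 L.
Polytropic n=1.15: T₂ = T₁(V₁/V₂)^(n−1) = 445×(4.76)^0.15 = 562 K; P₂ = P₁(V₁/V₂)^n = 2290 kPa.

562 K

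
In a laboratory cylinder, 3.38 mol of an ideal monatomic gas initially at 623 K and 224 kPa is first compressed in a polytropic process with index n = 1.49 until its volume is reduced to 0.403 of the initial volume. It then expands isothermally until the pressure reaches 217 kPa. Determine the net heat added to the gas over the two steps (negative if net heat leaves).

V₁ = nRT₁/P₁ = 3.38×8.314×623/224 = 78.2 L.
Step 1 — Polytropic n=1.49: T₂ = T₁(V₁/V₂)^(n−1) = 623×(2.48)^0.49 = 972 K; P₂ = P₁(V₁/V₂)^n = 868 kPa.
W = (P₁V₁−P₂V₂)/(n−1) = (224×78.2−868×31.5)/0.49 = -20000 J.
ΔU = nCvΔT = 3.38×12.5×(972−623) = 14700 J.
Q = ΔU + W = -5310 J.
State after step 1: P = 868 kPa, V = 31.5 L, T = 972 K.
Step 2 — Isothermal: T stays 972 K; PV = const ⇒ V₂ = 126 L, P₂ = 217 kPa.
ΔU = 0 (ideal gas, T constant).
W = nRT ln(V₂/V₁) = 3.38×8.314×972×ln(4.00) = 37900 J.
Q = ΔU + W = 37900 J.
Net over both steps: W = 17800 J, Q = 32600 J, ΔU = 14700 J.

32600 J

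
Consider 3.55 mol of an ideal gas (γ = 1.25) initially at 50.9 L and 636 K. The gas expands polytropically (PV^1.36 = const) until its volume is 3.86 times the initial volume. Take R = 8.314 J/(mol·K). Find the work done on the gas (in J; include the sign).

P₁ = nRT₁/V₁ = 3.55×8.314×636/50.9 = 369 kPa.
Polytropic n=1.36: T₂ = T₁(V₁/V₂)^(n−1) = 636×(0.259)^0.36 = 391 K; P₂ = P₁(V₁/V₂)^n = 58.8 kPa.
W = (P₁V₁−P₂V₂)/(n−1) = (369×50.9−58.8×196)/0.36 = 20100 J.
Work done on the gas = −W_by = -20100 J.

-20100 J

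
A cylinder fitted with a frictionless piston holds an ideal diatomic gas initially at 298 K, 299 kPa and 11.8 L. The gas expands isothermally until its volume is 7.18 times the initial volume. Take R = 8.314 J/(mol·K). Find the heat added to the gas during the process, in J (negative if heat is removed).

n = P₁V₁/(RT₁) = 299×11.8/(8.314×298) = 1.42 mol.
Isothermal: T stays 298 K; PV = const ⇒ V₂ = 84.7 L, P₂ = 41.6 kPa.
ΔU = 0 (ideal gas, T constant).
W = nRT ln(V₂/V₁) = 1.42×8.314×298×ln(7.18) = 6960 J.
Q = ΔU + W = 6960 J.

6960 J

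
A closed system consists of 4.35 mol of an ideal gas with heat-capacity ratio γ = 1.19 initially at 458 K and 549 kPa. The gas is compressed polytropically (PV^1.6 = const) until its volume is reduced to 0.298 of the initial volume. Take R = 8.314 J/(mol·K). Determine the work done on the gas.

V₁ = nRT₁/P₁ = 4.35×8.314×458/549 = 30.2 L.
Polytropic n=1.6: T₂ = T₁(V₁/V₂)^(n−1) = 458×(3.36)^0.60 = 947 K; P₂ = P₁(V₁/V₂)^n = 3810 kPa.
W = (P₁V₁−P₂V₂)/(n−1) = (549×30.2−3810×8.99)/0.60 = -29500 J.
Work done on the gas = −W_by = 29500 J.

29500 J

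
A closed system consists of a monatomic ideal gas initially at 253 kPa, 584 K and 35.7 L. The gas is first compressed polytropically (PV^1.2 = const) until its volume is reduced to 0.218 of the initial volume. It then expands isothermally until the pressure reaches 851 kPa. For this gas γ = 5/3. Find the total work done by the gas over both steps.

-8550 J

n = P₁V₁/(RT₁) = 253×35.7/(8.314×584) = 1.86 mol.
Step 1 — Polytropic n=1.2: T₂ = T₁(V₁/V₂)^(n−1) = 584×(4.59)^0.20 = 792 K; P₂ = P₁(V₁/V₂)^n = 1570 kPa.
W = (P₁V₁−P₂V₂)/(n−1) = (253×35.7−1570×7.78)/0.20 = -16100 J.
ΔU = nCvΔT = 1.86×12.5×(792−584) = 4830 J.
Q = ΔU + W = -11300 J.
State after step 1: P = 1570 kPa, V = 7.78 L, T = 792 K.
Step 2 — Isothermal: T stays 792 K; PV = const ⇒ V₂ = 14.4 L, P₂ = 851 kPa.
ΔU = 0 (ideal gas, T constant).
W = nRT ln(V₂/V₁) = 1.86×8.314×792×ln(1.85) = 7530 J.
Q = ΔU + W = 7530 J.
Net over both steps: W = -8550 J, Q = -3730 J, ΔU = 4830 J.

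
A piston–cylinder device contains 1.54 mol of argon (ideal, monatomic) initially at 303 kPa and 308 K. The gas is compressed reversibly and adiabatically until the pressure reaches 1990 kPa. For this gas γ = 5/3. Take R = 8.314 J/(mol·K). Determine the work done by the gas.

V₁ = nRT₁/P₁ = 1.54×8.314×308/303 = 13.0 L.
Adiabatic: T₂/T₁ = (P₂/P₁)^((γ−1)/γ) ⇒ T₂ = 308×(6.57)^0.400 = 654 K; V₂ = 4.21 L.
ΔU = nCvΔT = 1.54×12.5×(654−308) = 6640 J.
Q = 0 for an adiabatic process, so W = −ΔU = -6640 J.

-6640 J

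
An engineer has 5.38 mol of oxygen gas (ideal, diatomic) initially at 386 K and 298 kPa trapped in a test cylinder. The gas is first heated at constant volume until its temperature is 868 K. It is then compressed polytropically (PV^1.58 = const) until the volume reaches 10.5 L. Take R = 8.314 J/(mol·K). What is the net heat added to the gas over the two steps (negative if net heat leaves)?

V₁ = nRT₁/P₁ = 5.38×8.314×386/298 = 57.9 L.
Step 1 — Isochoric: V stays 57.9 L; P/T = const ⇒ T₂ = 868 K, P₂ = 670 kPa.
W = 0 (no volume change).
ΔU = nCvΔT = 5.38×20.8×(868−386) = 53900 J.
Q = ΔU = 53900 J.
State after step 1: P = 670 kPa, V = 57.9 L, T = 868 K.
Step 2 — Polytropic n=1.58: T₂ = T₁(V₁/V₂)^(n−1) = 868×(5.52)^0.58 = 2340 K; P₂ = P₁(V₁/V₂)^n = 9960 kPa.
W = (P₁V₁−P₂V₂)/(n−1) = (670×57.9−9960×10.5)/0.58 = -113000 J.
ΔU = nCvΔT = 5.38×20.8×(2340−868) = 164000 J.
Q = ΔU + W = 51000 J.
Net over both steps: W = -113000 J, Q = 105000 J, ΔU = 218000 J.

105000 J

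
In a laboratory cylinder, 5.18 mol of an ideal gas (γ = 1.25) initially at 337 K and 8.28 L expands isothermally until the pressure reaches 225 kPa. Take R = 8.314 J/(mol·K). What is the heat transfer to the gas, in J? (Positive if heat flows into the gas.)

29800 J

P₁ = nRT₁/V₁ = 5.18×8.314×337/8.28 = 1750 kPa.
Isothermal: T stays 337 K; PV = const ⇒ V₂ = 64.5 L, P₂ = 225 kPa.
ΔU = 0 (ideal gas, T constant).
W = nRT ln(V₂/V₁) = 5.18×8.314×337×ln(7.79) = 29800 J.
Q = ΔU + W = 29800 J.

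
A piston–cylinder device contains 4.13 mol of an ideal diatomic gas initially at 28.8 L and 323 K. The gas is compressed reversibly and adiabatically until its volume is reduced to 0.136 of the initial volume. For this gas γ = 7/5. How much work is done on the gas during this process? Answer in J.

P₁ = nRT₁/V₁ = 4.13×8.314×323/28.8 = 385 kPa.
Adiabatic: TV^(γ−1) = const ⇒ T₂ = 323×(7.35)^0.400 = 717 K; PV^γ = const ⇒ P₂ = 6290 kPa.
ΔU = nCvΔT = 4.13×20.8×(717−323) = 33900 J.
Q = 0 for an adiabatic process, so W = −ΔU = -33900 J.
Work done on the gas = −W_by = 33900 J.

33900 J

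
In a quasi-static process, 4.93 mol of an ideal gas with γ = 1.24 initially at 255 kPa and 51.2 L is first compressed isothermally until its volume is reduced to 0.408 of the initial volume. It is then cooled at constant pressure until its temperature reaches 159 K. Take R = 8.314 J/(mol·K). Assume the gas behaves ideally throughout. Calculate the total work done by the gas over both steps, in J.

-18200 J

T₁ = P₁V₁/(nR) = 255×51.2/(4.93×8.314) = 319 K.
Step 1 — Isothermal: T stays 319 K; PV = const ⇒ V₂ = 20.9 L, P₂ = 625 kPa.
ΔU = 0 (ideal gas, T constant).
W = nRT ln(V₂/V₁) = 4.93×8.314×319×ln(0.408) = -11700 J.
Q = ΔU + W = -11700 J.
State after step 1: P = 625 kPa, V = 20.9 L, T = 319 K.
Step 2 — Isobaric: P stays 625 kPa; V/T = const ⇒ T₂ = 159 K, V₂ = 10.4 L.
W = PΔV = 625×(10.4−20.9) kPa·L = -6540 J.
ΔU = nCvΔT = 4.93×34.6×(159−319) = -27200 J.
Q = ΔU + W = nCpΔT = -33800 J.
Net over both steps: W = -18200 J, Q = -45500 J, ΔU = -27200 J.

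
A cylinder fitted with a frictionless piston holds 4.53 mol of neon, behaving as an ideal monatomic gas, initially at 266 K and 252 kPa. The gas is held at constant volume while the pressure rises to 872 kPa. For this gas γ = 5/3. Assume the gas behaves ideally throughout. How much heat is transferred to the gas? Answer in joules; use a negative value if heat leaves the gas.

37000 J

V₁ = nRT₁/P₁ = 4.53×8.314×266/252 = 39.8 L.
Isochoric: V stays 39.8 L; P/T = const ⇒ T₂ = 920 K, P₂ = 872 kPa.
W = 0 (no volume change).
ΔU = nCvΔT = 4.53×12.5×(920−266) = 37000 J.
Q = ΔU = 37000 J.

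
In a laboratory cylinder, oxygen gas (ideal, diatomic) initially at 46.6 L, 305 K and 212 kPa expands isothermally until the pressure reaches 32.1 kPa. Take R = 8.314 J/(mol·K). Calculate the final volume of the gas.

308 L

Isothermal: T stays 305 K; PV = const ⇒ V₂ = 308 L, P₂ = 32.1 kPa.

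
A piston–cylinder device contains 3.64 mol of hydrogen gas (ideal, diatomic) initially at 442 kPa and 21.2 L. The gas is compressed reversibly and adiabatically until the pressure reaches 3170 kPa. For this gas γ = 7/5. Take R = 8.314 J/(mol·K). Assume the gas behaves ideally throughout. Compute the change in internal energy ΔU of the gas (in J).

T₁ = P₁V₁/(nR) = 442×21.2/(3.64×8.314) = 310 K.
Adiabatic: T₂/T₁ = (P₂/P₁)^((γ−1)/γ) ⇒ T₂ = 310×(7.17)^0.286 = 544 K; V₂ = 5.19 L.
For an ideal gas ΔU = nCvΔT with Cv = (5/2)R = 20.8 J/(mol·K).
ΔU = 3.64×20.8×(544−310) = 17700 J.

17700 J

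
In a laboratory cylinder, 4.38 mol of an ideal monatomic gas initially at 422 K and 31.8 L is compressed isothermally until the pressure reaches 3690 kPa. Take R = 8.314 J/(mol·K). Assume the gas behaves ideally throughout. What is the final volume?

4.16 L

P₁ = nRT₁/V₁ = 4.38×8.314×422/31.8 = 483 kPa.
Isothermal: T stays 422 K; PV = const ⇒ V₂ = 4.16 L, P₂ = 3690 kPa.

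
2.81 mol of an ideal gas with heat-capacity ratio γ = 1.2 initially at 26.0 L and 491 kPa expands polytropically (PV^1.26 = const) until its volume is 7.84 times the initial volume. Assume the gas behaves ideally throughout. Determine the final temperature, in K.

320 K

T₁ = P₁V₁/(nR) = 491×26.0/(2.81×8.314) = 546 K.
Polytropic n=1.26: T₂ = T₁(V₁/V₂)^(n−1) = 546×(0.128)^0.26 = 320 K; P₂ = P₁(V₁/V₂)^n = 36.7 kPa.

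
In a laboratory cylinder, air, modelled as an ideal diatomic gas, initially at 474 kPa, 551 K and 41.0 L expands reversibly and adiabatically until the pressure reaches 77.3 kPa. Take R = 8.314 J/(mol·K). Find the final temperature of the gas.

Adiabatic: T₂/T₁ = (P₂/P₁)^((γ−1)/γ) ⇒ T₂ = 551×(0.163)^0.286 = 328 K; V₂ = 150 L.

328 K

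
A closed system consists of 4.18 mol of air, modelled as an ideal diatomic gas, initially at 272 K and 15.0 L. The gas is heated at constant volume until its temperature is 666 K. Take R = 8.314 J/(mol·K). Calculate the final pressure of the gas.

P₁ = nRT₁/V₁ = 4.18×8.314×272/15.0 = 630 kPa.
Isochoric: V stays 15.0 L; P/T = const ⇒ T₂ = 666 K, P₂ = 1540 kPa.

1540 kPa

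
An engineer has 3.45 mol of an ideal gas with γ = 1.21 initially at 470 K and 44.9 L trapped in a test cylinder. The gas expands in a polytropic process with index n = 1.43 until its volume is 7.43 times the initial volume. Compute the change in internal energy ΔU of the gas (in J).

-37100 J

P₁ = nRT₁/V₁ = 3.45×8.314×470/44.9 = 300 kPa.
Polytropic n=1.43: T₂ = T₁(V₁/V₂)^(n−1) = 470×(0.135)^0.43 = 198 K; P₂ = P₁(V₁/V₂)^n = 17.1 kPa.
For an ideal gas ΔU = nCvΔT with Cv = R/(γ−1) = 39.6 J/(mol·K).
ΔU = 3.45×39.6×(198−470) = -37100 J.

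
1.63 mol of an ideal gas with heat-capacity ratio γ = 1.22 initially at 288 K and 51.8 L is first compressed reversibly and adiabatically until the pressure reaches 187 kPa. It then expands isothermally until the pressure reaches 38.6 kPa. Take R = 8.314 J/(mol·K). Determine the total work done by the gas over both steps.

P₁ = nRT₁/V₁ = 1.63×8.314×288/51.8 = 75.3 kPa.
Step 1 — Adiabatic: T₂/T₁ = (P₂/P₁)^((γ−1)/γ) ⇒ T₂ = 288×(2.48)^0.180 = 339 K; V₂ = 24.6 L.
ΔU = nCvΔT = 1.63×37.8×(339−288) = 3160 J.
Q = 0 for an adiabatic process, so W = −ΔU = -3160 J.
State after step 1: P = 187 kPa, V = 24.6 L, T = 339 K.
Step 2 — Isothermal: T stays 339 K; PV = const ⇒ V₂ = 119 L, P₂ = 38.6 kPa.
ΔU = 0 (ideal gas, T constant).
W = nRT ln(V₂/V₁) = 1.63×8.314×339×ln(4.84) = 7260 J.
Q = ΔU + W = 7260 J.
Net over both steps: W = 4100 J, Q = 7260 J, ΔU = 3160 J.

4100 J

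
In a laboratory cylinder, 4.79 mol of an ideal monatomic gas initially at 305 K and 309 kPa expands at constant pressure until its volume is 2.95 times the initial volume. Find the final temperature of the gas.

V₁ = nRT₁/P₁ = 4.79×8.314×305/309 = 39.3 L.
Isobaric: P stays 309 kPa; V/T = const ⇒ T₂ = 900 K, V₂ = 116 L.

900 K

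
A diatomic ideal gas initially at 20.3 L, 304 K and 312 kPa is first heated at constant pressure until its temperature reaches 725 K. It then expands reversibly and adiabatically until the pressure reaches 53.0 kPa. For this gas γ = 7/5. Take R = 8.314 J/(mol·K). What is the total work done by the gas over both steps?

23800 J

n = P₁V₁/(RT₁) = 312×20.3/(8.314×304) = 2.51 mol.
Step 1 — Isobaric: P stays 312 kPa; V/T = const ⇒ T₂ = 725 K, V₂ = 48.4 L.
W = PΔV = 312×(48.4−20.3) kPa·L = 8770 J.
ΔU = nCvΔT = 2.51×20.8×(725−304) = 21900 J.
Q = ΔU + W = nCpΔT = 30700 J.
State after step 1: P = 312 kPa, V = 48.4 L, T = 725 K.
Step 2 — Adiabatic: T₂/T₁ = (P₂/P₁)^((γ−1)/γ) ⇒ T₂ = 725×(0.170)^0.286 = 437 K; V₂ = 172 L.
ΔU = nCvΔT = 2.51×20.8×(437−725) = -15000 J.
Q = 0 for an adiabatic process, so W = −ΔU = 15000 J.
Net over both steps: W = 23800 J, Q = 30700 J, ΔU = 6920 J.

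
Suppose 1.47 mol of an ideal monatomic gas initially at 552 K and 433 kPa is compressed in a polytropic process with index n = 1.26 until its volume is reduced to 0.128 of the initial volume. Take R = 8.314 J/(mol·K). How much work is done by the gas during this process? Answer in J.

-18300 J

V₁ = nRT₁/P₁ = 1.47×8.314×552/433 = 15.6 L.
Polytropic n=1.26: T₂ = T₁(V₁/V₂)^(n−1) = 552×(7.81)^0.26 = 942 K; P₂ = P₁(V₁/V₂)^n = 5770 kPa.
W = (P₁V₁−P₂V₂)/(n−1) = (433×15.6−5770×1.99)/0.26 = -18300 J.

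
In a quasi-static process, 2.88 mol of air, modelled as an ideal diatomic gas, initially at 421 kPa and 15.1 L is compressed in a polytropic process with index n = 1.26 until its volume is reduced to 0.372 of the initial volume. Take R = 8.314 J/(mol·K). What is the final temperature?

343 K

T₁ = P₁V₁/(nR) = 421×15.1/(2.88×8.314) = 265 K.
Polytropic n=1.26: T₂ = T₁(V₁/V₂)^(n−1) = 265×(2.69)^0.26 = 343 K; P₂ = P₁(V₁/V₂)^n = 1460 kPa.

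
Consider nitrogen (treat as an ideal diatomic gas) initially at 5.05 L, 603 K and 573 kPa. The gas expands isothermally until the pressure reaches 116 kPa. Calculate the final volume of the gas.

Isothermal: T stays 603 K; PV = const ⇒ V₂ = 24.9 L, P₂ = 116 kPa.

24.9 L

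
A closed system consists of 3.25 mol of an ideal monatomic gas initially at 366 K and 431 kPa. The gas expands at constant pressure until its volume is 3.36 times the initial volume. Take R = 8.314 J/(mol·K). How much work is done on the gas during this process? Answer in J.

V₁ = nRT₁/P₁ = 3.25×8.314×366/431 = 22.9 L.
Isobaric: P stays 431 kPa; V/T = const ⇒ T₂ = 1230 K, V₂ = 77.1 L.
W = PΔV = 431×(77.1−22.9) kPa·L = 23300 J.
Work done on the gas = −W_by = -23300 J.

-23300 J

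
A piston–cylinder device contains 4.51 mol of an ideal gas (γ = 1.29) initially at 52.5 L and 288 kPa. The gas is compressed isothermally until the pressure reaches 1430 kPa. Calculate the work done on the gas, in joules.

T₁ = P₁V₁/(nR) = 288×52.5/(4.51×8.314) = 403 K.
Isothermal: T stays 403 K; PV = const ⇒ V₂ = 10.6 L, P₂ = 1430 kPa.
W = nRT ln(V₂/V₁) = 4.51×8.314×403×ln(0.201) = -24200 J.
Work done on the gas = −W_by = 24200 J.

24200 J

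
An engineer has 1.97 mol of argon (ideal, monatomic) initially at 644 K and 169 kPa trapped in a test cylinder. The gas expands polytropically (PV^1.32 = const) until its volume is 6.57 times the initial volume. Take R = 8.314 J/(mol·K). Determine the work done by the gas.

14900 J

V₁ = nRT₁/P₁ = 1.97×8.314×644/169 = 62.4 L.
Polytropic n=1.32: T₂ = T₁(V₁/V₂)^(n−1) = 644×(0.152)^0.32 = 353 K; P₂ = P₁(V₁/V₂)^n = 14.1 kPa.
W = (P₁V₁−P₂V₂)/(n−1) = (169×62.4−14.1×410)/0.32 = 14900 J.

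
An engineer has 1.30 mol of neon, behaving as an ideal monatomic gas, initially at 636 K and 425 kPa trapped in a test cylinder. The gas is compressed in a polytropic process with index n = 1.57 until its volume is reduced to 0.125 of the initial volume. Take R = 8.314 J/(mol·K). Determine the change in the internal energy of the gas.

23400 J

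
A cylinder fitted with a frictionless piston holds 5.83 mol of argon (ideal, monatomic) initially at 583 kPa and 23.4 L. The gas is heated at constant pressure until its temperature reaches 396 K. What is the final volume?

32.9 L

T₁ = P₁V₁/(nR) = 583×23.4/(5.83×8.314) = 281 K.
Isobaric: P stays 583 kPa; V/T = const ⇒ T₂ = 396 K, V₂ = 32.9 L.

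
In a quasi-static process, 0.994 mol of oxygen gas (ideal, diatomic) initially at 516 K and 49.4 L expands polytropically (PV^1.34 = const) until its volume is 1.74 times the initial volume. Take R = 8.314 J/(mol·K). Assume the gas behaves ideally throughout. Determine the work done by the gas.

2150 J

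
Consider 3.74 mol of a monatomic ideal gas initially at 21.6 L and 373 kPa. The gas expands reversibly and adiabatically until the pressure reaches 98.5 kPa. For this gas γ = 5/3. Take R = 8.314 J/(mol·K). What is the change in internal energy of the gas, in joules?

T₁ = P₁V₁/(nR) = 373×21.6/(3.74×8.314) = 259 K.
Adiabatic: T₂/T₁ = (P₂/P₁)^((γ−1)/γ) ⇒ T₂ = 259×(0.264)^0.400 = 152 K; V₂ = 48.0 L.
For an ideal gas ΔU = nCvΔT with Cv = (3/2)R = 12.5 J/(mol·K).
ΔU = 3.74×12.5×(152−259) = -4990 J.

-4990 J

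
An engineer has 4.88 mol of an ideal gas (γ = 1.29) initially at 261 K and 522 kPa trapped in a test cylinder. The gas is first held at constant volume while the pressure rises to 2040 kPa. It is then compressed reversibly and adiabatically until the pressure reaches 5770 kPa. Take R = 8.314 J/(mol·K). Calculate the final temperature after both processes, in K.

V₁ = nRT₁/P₁ = 4.88×8.314×261/522 = 20.3 L.
Step 1 — Isochoric: V stays 20.3 L; P/T = const ⇒ T₂ = 1020 K, P₂ = 2040 kPa.
W = 0 (no volume change).
ΔU = nCvΔT = 4.88×28.7×(1020−261) = 106000 J.
Q = ΔU = 106000 J.
State after step 1: P = 2040 kPa, V = 20.3 L, T = 1020 K.
Step 2 — Adiabatic: T₂/T₁ = (P₂/P₁)^((γ−1)/γ) ⇒ T₂ = 1020×(2.83)^0.225 = 1290 K; V₂ = 9.06 L.
ΔU = nCvΔT = 4.88×28.7×(1290−1020) = 37600 J.
Q = 0 for an adiabatic process, so W = −ΔU = -37600 J.
Net over both steps: W = -37600 J, Q = 106000 J, ΔU = 144000 J.

1290 K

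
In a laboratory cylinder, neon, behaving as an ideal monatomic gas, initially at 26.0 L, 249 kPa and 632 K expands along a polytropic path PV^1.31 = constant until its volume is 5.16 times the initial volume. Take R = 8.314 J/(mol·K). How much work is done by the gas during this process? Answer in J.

8330 J

n = P₁V₁/(RT₁) = 249×26.0/(8.314×632) = 1.23 mol.
Polytropic n=1.31: T₂ = T₁(V₁/V₂)^(n−1) = 632×(0.194)^0.31 = 380 K; P₂ = P₁(V₁/V₂)^n = 29.0 kPa.
W = (P₁V₁−P₂V₂)/(n−1) = (249×26.0−29.0×134)/0.31 = 8330 J.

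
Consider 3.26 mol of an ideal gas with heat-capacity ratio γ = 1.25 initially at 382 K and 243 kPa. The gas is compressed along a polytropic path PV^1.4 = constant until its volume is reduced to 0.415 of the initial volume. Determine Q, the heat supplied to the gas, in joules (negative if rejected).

6550 J

V₁ = nRT₁/P₁ = 3.26×8.314×382/243 = 42.6 L.
Polytropic n=1.4: T₂ = T₁(V₁/V₂)^(n−1) = 382×(2.41)^0.40 = 543 K; P₂ = P₁(V₁/V₂)^n = 832 kPa.
W = (P₁V₁−P₂V₂)/(n−1) = (243×42.6−832×17.7)/0.40 = -10900 J.
ΔU = nCvΔT = 3.26×33.3×(543−382) = 17500 J.
Q = ΔU + W = 6550 J.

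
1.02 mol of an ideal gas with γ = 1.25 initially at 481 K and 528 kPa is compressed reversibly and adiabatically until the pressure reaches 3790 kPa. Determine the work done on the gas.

V₁ = nRT₁/P₁ = 1.02×8.314×481/528 = 7.73 L.
Adiabatic: T₂/T₁ = (P₂/P₁)^((γ−1)/γ) ⇒ T₂ = 481×(7.18)^0.200 = 713 K; V₂ = 1.60 L.
ΔU = nCvΔT = 1.02×33.3×(713−481) = 7880 J.
Q = 0 for an adiabatic process, so W = −ΔU = -7880 J.
Work done on the gas = −W_by = 7880 J.

7880 J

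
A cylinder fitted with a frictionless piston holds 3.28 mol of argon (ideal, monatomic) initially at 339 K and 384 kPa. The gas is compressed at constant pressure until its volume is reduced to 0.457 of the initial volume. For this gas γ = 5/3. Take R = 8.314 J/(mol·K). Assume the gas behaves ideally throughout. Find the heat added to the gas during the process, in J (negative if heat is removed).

V₁ = nRT₁/P₁ = 3.28×8.314×339/384 = 24.1 L.
Isobaric: P stays 384 kPa; V/T = const ⇒ T₂ = 155 K, V₂ = 11.0 L.
W = PΔV = 384×(11.0−24.1) kPa·L = -5020 J.
ΔU = nCvΔT = 3.28×12.5×(155−339) = -7530 J.
Q = ΔU + W = nCpΔT = -12500 J.

-12500 J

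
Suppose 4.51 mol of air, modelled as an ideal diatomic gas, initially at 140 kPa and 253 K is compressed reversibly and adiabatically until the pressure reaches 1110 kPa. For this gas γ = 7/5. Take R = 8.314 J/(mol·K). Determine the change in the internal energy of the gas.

19100 J

V₁ = nRT₁/P₁ = 4.51×8.314×253/140 = 67.8 L.
Adiabatic: T₂/T₁ = (P₂/P₁)^((γ−1)/γ) ⇒ T₂ = 253×(7.93)^0.286 = 457 K; V₂ = 15.4 L.
For an ideal gas ΔU = nCvΔT with Cv = (5/2)R = 20.8 J/(mol·K).
ΔU = 4.51×20.8×(457−253) = 19100 J.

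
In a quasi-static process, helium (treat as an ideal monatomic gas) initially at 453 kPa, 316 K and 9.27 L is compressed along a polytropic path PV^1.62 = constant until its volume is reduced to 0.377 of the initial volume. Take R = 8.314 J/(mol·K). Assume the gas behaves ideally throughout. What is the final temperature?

579 K

Polytropic n=1.62: T₂ = T₁(V₁/V₂)^(n−1) = 316×(2.65)^0.62 = 579 K; P₂ = P₁(V₁/V₂)^n = 2200 kPa.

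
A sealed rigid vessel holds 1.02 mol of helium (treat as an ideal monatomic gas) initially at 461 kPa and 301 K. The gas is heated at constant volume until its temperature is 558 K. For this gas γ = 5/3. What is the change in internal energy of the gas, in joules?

3270 J

V₁ = nRT₁/P₁ = 1.02×8.314×301/461 = 5.54 L.
Isochoric: V stays 5.54 L; P/T = const ⇒ T₂ = 558 K, P₂ = 855 kPa.
For an ideal gas ΔU = nCvΔT with Cv = (3/2)R = 12.5 J/(mol·K).
ΔU = 1.02×12.5×(558−301) = 3270 J.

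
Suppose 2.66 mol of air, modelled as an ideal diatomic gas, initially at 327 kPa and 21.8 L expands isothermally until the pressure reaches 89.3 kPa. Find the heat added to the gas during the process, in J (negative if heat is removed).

T₁ = P₁V₁/(nR) = 327×21.8/(2.66×8.314) = 322 K.
Isothermal: T stays 322 K; PV = const ⇒ V₂ = 79.8 L, P₂ = 89.3 kPa.
ΔU = 0 (ideal gas, T constant).
W = nRT ln(V₂/V₁) = 2.66×8.314×322×ln(3.66) = 9250 J.
Q = ΔU + W = 9250 J.

9250 J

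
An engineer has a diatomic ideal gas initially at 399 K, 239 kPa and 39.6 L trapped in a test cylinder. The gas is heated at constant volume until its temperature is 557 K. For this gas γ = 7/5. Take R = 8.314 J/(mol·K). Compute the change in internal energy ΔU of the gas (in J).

9370 J

n = P₁V₁/(RT₁) = 239×39.6/(8.314×399) = 2.85 mol.
Isochoric: V stays 39.6 L; P/T = const ⇒ T₂ = 557 K, P₂ = 334 kPa.
For an ideal gas ΔU = nCvΔT with Cv = (5/2)R = 20.8 J/(mol·K).
ΔU = 2.85×20.8×(557−399) = 9370 J.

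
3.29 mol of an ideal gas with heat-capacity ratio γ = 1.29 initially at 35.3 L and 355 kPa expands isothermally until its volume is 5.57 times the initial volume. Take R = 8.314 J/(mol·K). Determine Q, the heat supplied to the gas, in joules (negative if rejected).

T₁ = P₁V₁/(nR) = 355×35.3/(3.29×8.314) = 458 K.
Isothermal: T stays 458 K; PV = const ⇒ V₂ = 197 L, P₂ = 63.7 kPa.
ΔU = 0 (ideal gas, T constant).
W = nRT ln(V₂/V₁) = 3.29×8.314×458×ln(5.57) = 21500 J.
Q = ΔU + W = 21500 J.

21500 J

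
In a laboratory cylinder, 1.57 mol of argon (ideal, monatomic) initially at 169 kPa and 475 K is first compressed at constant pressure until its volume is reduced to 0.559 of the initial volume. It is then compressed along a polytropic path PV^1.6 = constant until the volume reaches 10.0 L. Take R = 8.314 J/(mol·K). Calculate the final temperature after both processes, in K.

V₁ = nRT₁/P₁ = 1.57×8.314×475/169 = 36.7 L.
Step 1 — Isobaric: P stays 169 kPa; V/T = const ⇒ T₂ = 266 K, V₂ = 20.5 L.
W = PΔV = 169×(20.5−36.7) kPa·L = -2730 J.
ΔU = nCvΔT = 1.57×12.5×(266−475) = -4100 J.
Q = ΔU + W = nCpΔT = -6840 J.
State after step 1: P = 169 kPa, V = 20.5 L, T = 266 K.
Step 2 — Polytropic n=1.6: T₂ = T₁(V₁/V₂)^(n−1) = 266×(2.05)^0.60 = 409 K; P₂ = P₁(V₁/V₂)^n = 533 kPa.
W = (P₁V₁−P₂V₂)/(n−1) = (169×20.5−533×10.0)/0.60 = -3110 J.
ΔU = nCvΔT = 1.57×12.5×(409−266) = 2800 J.
Q = ΔU + W = -311 J.
Net over both steps: W = -5850 J, Q = -7150 J, ΔU = -1300 J.

409 K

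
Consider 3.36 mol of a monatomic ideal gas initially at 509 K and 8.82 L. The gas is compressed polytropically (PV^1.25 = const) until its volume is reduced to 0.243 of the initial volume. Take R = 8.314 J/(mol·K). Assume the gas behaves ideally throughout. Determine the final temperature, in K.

725 K

P₁ = nRT₁/V₁ = 3.36×8.314×509/8.82 = 1610 kPa.
Polytropic n=1.25: T₂ = T₁(V₁/V₂)^(n−1) = 509×(4.12)^0.25 = 725 K; P₂ = P₁(V₁/V₂)^n = 9450 kPa.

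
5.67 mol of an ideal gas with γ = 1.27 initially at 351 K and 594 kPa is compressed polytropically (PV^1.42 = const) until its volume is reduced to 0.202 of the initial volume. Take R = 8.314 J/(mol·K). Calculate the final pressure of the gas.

5760 kPa

V₁ = nRT₁/P₁ = 5.67×8.314×351/594 = 27.9 L.
Polytropic n=1.42: T₂ = T₁(V₁/V₂)^(n−1) = 351×(4.95)^0.42 = 687 K; P₂ = P₁(V₁/V₂)^n = 5760 kPa.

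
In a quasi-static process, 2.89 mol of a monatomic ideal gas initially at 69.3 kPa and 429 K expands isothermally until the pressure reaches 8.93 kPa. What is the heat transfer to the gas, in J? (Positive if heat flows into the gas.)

21100 J

V₁ = nRT₁/P₁ = 2.89×8.314×429/69.3 = 149 L.
Isothermal: T stays 429 K; PV = const ⇒ V₂ = 1150 L, P₂ = 8.93 kPa.
ΔU = 0 (ideal gas, T constant).
W = nRT ln(V₂/V₁) = 2.89×8.314×429×ln(7.76) = 21100 J.
Q = ΔU + W = 21100 J.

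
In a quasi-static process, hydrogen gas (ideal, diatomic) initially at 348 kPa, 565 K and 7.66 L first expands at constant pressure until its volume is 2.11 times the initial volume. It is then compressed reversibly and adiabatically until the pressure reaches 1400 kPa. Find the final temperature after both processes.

n = P₁V₁/(RT₁) = 348×7.66/(8.314×565) = 0.567 mol.
Step 1 — Isobaric: P stays 348 kPa; V/T = const ⇒ T₂ = 1190 K, V₂ = 16.2 L.
W = PΔV = 348×(16.2−7.66) kPa·L = 2960 J.
ΔU = nCvΔT = 0.567×20.8×(1190−565) = 7400 J.
Q = ΔU + W = nCpΔT = 10400 J.
State after step 1: P = 348 kPa, V = 16.2 L, T = 1190 K.
Step 2 — Adiabatic: T₂/T₁ = (P₂/P₁)^((γ−1)/γ) ⇒ T₂ = 1190×(4.02)^0.286 = 1770 K; V₂ = 5.98 L.
ΔU = nCvΔT = 0.567×20.8×(1770−1190) = 6870 J.
Q = 0 for an adiabatic process, so W = −ΔU = -6870 J.
Net over both steps: W = -3910 J, Q = 10400 J, ΔU = 14300 J.

1770 K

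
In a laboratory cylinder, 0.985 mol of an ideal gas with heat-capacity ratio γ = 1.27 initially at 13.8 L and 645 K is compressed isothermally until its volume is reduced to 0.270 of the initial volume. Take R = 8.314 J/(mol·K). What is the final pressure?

1420 kPa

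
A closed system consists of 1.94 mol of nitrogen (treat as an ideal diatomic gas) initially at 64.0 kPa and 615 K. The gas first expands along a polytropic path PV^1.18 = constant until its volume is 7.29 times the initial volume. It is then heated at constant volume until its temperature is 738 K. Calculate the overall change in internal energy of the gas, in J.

V₁ = nRT₁/P₁ = 1.94×8.314×615/64.0 = 155 L.
Step 1 — Polytropic n=1.18: T₂ = T₁(V₁/V₂)^(n−1) = 615×(0.137)^0.18 = 430 K; P₂ = P₁(V₁/V₂)^n = 6.14 kPa.
W = (P₁V₁−P₂V₂)/(n−1) = (64.0×155−6.14×1130)/0.18 = 16600 J.
ΔU = nCvΔT = 1.94×20.8×(430−615) = -7460 J.
Q = ΔU + W = 9110 J.
State after step 1: P = 6.14 kPa, V = 1130 L, T = 430 K.
Step 2 — Isochoric: V stays 1130 L; P/T = const ⇒ T₂ = 738 K, P₂ = 10.5 kPa.
W = 0 (no volume change).
ΔU = nCvΔT = 1.94×20.8×(738−430) = 12400 J.
Q = ΔU = 12400 J.
Net over both steps: W = 16600 J, Q = 21500 J, ΔU = 4960 J.

4960 J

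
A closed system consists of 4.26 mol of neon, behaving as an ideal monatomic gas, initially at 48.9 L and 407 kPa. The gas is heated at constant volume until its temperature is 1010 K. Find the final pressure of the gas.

T₁ = P₁V₁/(nR) = 407×48.9/(4.26×8.314) = 562 K.
Isochoric: V stays 48.9 L; P/T = const ⇒ T₂ = 1010 K, P₂ = 732 kPa.

732 kPa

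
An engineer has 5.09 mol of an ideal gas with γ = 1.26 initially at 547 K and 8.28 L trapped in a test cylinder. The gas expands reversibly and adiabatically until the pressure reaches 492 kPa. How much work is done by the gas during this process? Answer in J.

P₁ = nRT₁/V₁ = 5.09×8.314×547/8.28 = 2800 kPa.
Adiabatic: T₂/T₁ = (P₂/P₁)^((γ−1)/γ) ⇒ T₂ = 547×(0.176)^0.206 = 382 K; V₂ = 32.9 L.
ΔU = nCvΔT = 5.09×32.0×(382−547) = -26800 J.
Q = 0 for an adiabatic process, so W = −ΔU = 26800 J.

26800 J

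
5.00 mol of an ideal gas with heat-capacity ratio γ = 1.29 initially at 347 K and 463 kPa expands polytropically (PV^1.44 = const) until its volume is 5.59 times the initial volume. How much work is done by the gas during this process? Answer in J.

V₁ = nRT₁/P₁ = 5.00×8.314×347/463 = 31.2 L.
Polytropic n=1.44: T₂ = T₁(V₁/V₂)^(n−1) = 347×(0.179)^0.44 = 163 K; P₂ = P₁(V₁/V₂)^n = 38.8 kPa.
W = (P₁V₁−P₂V₂)/(n−1) = (463×31.2−38.8×174)/0.44 = 17400 J.

17400 J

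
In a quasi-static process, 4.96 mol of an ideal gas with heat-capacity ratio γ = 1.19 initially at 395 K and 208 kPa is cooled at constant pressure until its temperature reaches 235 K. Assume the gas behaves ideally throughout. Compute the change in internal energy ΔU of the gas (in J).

V₁ = nRT₁/P₁ = 4.96×8.314×395/208 = 78.3 L.
Isobaric: P stays 208 kPa; V/T = const ⇒ T₂ = 235 K, V₂ = 46.6 L.
For an ideal gas ΔU = nCvΔT with Cv = R/(γ−1) = 43.8 J/(mol·K).
ΔU = 4.96×43.8×(235−395) = -34700 J.

-34700 J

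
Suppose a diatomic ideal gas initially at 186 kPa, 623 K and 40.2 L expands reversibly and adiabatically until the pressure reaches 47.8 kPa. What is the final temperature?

423 K

Adiabatic: T₂/T₁ = (P₂/P₁)^((γ−1)/γ) ⇒ T₂ = 623×(0.257)^0.286 = 423 K; V₂ = 106 L.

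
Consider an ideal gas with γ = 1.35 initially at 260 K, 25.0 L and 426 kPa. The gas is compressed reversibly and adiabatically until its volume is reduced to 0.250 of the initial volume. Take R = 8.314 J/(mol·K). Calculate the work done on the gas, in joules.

19000 J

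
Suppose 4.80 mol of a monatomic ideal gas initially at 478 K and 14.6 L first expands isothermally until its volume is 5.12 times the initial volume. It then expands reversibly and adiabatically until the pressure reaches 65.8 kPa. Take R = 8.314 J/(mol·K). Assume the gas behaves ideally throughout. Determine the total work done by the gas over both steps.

43100 J

P₁ = nRT₁/V₁ = 4.80×8.314×478/14.6 = 1310 kPa.
Step 1 — Isothermal: T stays 478 K; PV = const ⇒ V₂ = 74.8 L, P₂ = 255 kPa.
ΔU = 0 (ideal gas, T constant).
W = nRT ln(V₂/V₁) = 4.80×8.314×478×ln(5.12) = 31200 J.
Q = ΔU + W = 31200 J.
State after step 1: P = 255 kPa, V = 74.8 L, T = 478 K.
Step 2 — Adiabatic: T₂/T₁ = (P₂/P₁)^((γ−1)/γ) ⇒ T₂ = 478×(0.258)^0.400 = 278 K; V₂ = 169 L.
ΔU = nCvΔT = 4.80×12.5×(278−478) = -12000 J.
Q = 0 for an adiabatic process, so W = −ΔU = 12000 J.
Net over both steps: W = 43100 J, Q = 31200 J, ΔU = -12000 J.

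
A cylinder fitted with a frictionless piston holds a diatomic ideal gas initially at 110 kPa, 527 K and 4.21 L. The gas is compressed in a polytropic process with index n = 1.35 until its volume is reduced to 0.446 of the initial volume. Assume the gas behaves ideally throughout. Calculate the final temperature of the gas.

699 K

Polytropic n=1.35: T₂ = T₁(V₁/V₂)^(n−1) = 527×(2.24)^0.35 = 699 K; P₂ = P₁(V₁/V₂)^n = 327 kPa.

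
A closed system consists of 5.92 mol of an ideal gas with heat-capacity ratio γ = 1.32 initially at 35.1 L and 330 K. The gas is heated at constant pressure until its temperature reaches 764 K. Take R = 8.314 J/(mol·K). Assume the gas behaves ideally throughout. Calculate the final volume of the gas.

81.3 L

P₁ = nRT₁/V₁ = 5.92×8.314×330/35.1 = 463 kPa.
Isobaric: P stays 463 kPa; V/T = const ⇒ T₂ = 764 K, V₂ = 81.3 L.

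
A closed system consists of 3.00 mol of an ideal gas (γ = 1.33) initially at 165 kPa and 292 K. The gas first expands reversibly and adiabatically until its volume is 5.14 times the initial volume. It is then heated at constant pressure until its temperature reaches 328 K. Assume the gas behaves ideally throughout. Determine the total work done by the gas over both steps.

V₁ = nRT₁/P₁ = 3.00×8.314×292/165 = 44.1 L.
Step 1 — Adiabatic: TV^(γ−1) = const ⇒ T₂ = 292×(0.195)^0.330 = 170 K; PV^γ = const ⇒ P₂ = 18.7 kPa.
ΔU = nCvΔT = 3.00×25.2×(170−292) = -9210 J.
Q = 0 for an adiabatic process, so W = −ΔU = 9210 J.
State after step 1: P = 18.7 kPa, V = 227 L, T = 170 K.
Step 2 — Isobaric: P stays 18.7 kPa; V/T = const ⇒ T₂ = 328 K, V₂ = 437 L.
W = PΔV = 18.7×(437−227) kPa·L = 3940 J.
ΔU = nCvΔT = 3.00×25.2×(328−170) = 11900 J.
Q = ΔU + W = nCpΔT = 15900 J.
Net over both steps: W = 13100 J, Q = 15900 J, ΔU = 2720 J.

13100 J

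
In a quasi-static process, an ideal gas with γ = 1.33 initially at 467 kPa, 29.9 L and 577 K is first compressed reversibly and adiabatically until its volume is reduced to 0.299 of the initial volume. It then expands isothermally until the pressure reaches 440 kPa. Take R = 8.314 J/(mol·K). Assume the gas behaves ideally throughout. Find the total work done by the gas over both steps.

13900 J

n = P₁V₁/(RT₁) = 467×29.9/(8.314×577) = 2.91 mol.
Step 1 — Adiabatic: TV^(γ−1) = const ⇒ T₂ = 577×(3.34)^0.330 = 859 K; PV^γ = const ⇒ P₂ = 2330 kPa.
ΔU = nCvΔT = 2.91×25.2×(859−577) = 20700 J.
Q = 0 for an adiabatic process, so W = −ΔU = -20700 J.
State after step 1: P = 2330 kPa, V = 8.94 L, T = 859 K.
Step 2 — Isothermal: T stays 859 K; PV = const ⇒ V₂ = 47.3 L, P₂ = 440 kPa.
ΔU = 0 (ideal gas, T constant).
W = nRT ln(V₂/V₁) = 2.91×8.314×859×ln(5.29) = 34600 J.
Q = ΔU + W = 34600 J.
Net over both steps: W = 13900 J, Q = 34600 J, ΔU = 20700 J.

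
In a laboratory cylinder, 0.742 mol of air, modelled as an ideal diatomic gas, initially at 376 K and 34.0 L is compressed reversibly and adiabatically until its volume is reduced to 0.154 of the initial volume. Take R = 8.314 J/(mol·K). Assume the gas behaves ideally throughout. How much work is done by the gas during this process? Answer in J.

-6460 J

P₁ = nRT₁/V₁ = 0.742×8.314×376/34.0 = 68.2 kPa.
Adiabatic: TV^(γ−1) = const ⇒ T₂ = 376×(6.49)^0.400 = 795 K; PV^γ = const ⇒ P₂ = 936 kPa.
ΔU = nCvΔT = 0.742×20.8×(795−376) = 6460 J.
Q = 0 for an adiabatic process, so W = −ΔU = -6460 J.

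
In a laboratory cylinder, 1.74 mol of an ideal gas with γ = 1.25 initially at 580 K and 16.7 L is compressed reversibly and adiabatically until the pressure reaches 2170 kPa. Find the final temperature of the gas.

P₁ = nRT₁/V₁ = 1.74×8.314×580/16.7 = 502 kPa.
Adiabatic: T₂/T₁ = (P₂/P₁)^((γ−1)/γ) ⇒ T₂ = 580×(4.32)^0.200 = 777 K; V₂ = 5.18 L.

777 K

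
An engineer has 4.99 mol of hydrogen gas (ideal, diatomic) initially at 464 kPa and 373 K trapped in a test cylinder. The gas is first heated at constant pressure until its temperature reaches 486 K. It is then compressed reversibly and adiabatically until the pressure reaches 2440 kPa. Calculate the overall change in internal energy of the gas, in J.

42300 J

V₁ = nRT₁/P₁ = 4.99×8.314×373/464 = 33.4 L.
Step 1 — Isobaric: P stays 464 kPa; V/T = const ⇒ T₂ = 486 K, V₂ = 43.5 L.
W = PΔV = 464×(43.5−33.4) kPa·L = 4690 J.
ΔU = nCvΔT = 4.99×20.8×(486−373) = 11700 J.
Q = ΔU + W = nCpΔT = 16400 J.
State after step 1: P = 464 kPa, V = 43.5 L, T = 486 K.
Step 2 — Adiabatic: T₂/T₁ = (P₂/P₁)^((γ−1)/γ) ⇒ T₂ = 486×(5.26)^0.286 = 781 K; V₂ = 13.3 L.
ΔU = nCvΔT = 4.99×20.8×(781−486) = 30600 J.
Q = 0 for an adiabatic process, so W = −ΔU = -30600 J.
Net over both steps: W = -25900 J, Q = 16400 J, ΔU = 42300 J.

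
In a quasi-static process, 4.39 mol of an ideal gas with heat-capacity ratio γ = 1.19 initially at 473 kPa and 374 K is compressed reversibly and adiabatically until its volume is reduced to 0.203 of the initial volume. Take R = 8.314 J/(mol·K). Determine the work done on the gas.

25400 J

V₁ = nRT₁/P₁ = 4.39×8.314×374/473 = 28.9 L.
Adiabatic: TV^(γ−1) = const ⇒ T₂ = 374×(4.93)^0.190 = 506 K; PV^γ = const ⇒ P₂ = 3150 kPa.
ΔU = nCvΔT = 4.39×43.8×(506−374) = 25400 J.
Q = 0 for an adiabatic process, so W = −ΔU = -25400 J.
Work done on the gas = −W_by = 25400 J.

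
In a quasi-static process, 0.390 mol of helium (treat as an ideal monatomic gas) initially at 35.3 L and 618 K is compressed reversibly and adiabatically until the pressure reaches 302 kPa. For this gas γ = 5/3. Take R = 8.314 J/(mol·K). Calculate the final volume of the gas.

12.9 L

P₁ = nRT₁/V₁ = 0.390×8.314×618/35.3 = 56.8 kPa.
Adiabatic: T₂/T₁ = (P₂/P₁)^((γ−1)/γ) ⇒ T₂ = 618×(5.32)^0.400 = 1210 K; V₂ = 12.9 L.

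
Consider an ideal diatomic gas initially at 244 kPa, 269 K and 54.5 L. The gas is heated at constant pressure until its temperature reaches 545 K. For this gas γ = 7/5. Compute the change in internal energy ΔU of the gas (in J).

34100 J

n = P₁V₁/(RT₁) = 244×54.5/(8.314×269) = 5.95 mol.
Isobaric: P stays 244 kPa; V/T = const ⇒ T₂ = 545 K, V₂ = 110 L.
For an ideal gas ΔU = nCvΔT with Cv = (5/2)R = 20.8 J/(mol·K).
ΔU = 5.95×20.8×(545−269) = 34100 J.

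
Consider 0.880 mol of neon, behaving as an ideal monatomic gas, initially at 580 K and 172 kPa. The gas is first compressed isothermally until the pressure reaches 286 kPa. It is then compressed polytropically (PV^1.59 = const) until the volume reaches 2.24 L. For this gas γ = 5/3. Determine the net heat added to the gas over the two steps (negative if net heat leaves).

-3850 J

V₁ = nRT₁/P₁ = 0.880×8.314×580/172 = 24.7 L.
Step 1 — Isothermal: T stays 580 K; PV = const ⇒ V₂ = 14.8 L, P₂ = 286 kPa.
ΔU = 0 (ideal gas, T constant).
W = nRT ln(V₂/V₁) = 0.880×8.314×580×ln(0.601) = -2160 J.
Q = ΔU + W = -2160 J.
State after step 1: P = 286 kPa, V = 14.8 L, T = 580 K.
Step 2 — Polytropic n=1.59: T₂ = T₁(V₁/V₂)^(n−1) = 580×(6.62)^0.59 = 1770 K; P₂ = P₁(V₁/V₂)^n = 5780 kPa.
W = (P₁V₁−P₂V₂)/(n−1) = (286×14.8−5780×2.24)/0.59 = -14800 J.
ΔU = nCvΔT = 0.880×12.5×(1770−580) = 13100 J.
Q = ΔU + W = -1700 J.
Net over both steps: W = -16900 J, Q = -3850 J, ΔU = 13100 J.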